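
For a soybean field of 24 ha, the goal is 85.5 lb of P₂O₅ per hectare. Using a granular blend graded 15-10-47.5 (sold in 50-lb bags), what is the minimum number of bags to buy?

Product per hectare = 85.5 / 10% = 855 lb.
Total product = 855 × 24 = 20520 lb.
Bags = ⌈20520 / 50⌉ = 411.

411 bags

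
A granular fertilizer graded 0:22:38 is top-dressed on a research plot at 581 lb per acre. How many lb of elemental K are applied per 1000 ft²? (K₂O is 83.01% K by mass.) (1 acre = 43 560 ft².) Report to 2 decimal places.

K₂O per acre = 581 × 38% = 220.78 lb.
Elemental K = 220.78 × 0.8301 = 183.269 lb per acre.
Convert to per 1000 ft²: 183.269 × 0.0229568 = 4.20729 lb.

4.21 lb K per thousand sq ft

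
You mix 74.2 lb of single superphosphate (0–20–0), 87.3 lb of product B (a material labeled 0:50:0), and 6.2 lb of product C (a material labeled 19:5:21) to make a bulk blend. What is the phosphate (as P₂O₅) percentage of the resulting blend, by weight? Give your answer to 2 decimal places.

Total mass = 74.2 + 87.3 + 6.2 = 167.7 lb.
P₂O₅ mass = 20%×74.2 + 50%×87.3 + 5%×6.2 = 58.8 lb.
% P₂O₅ = 58.8 / 167.7 = 35.0626%.

35.06% P₂O₅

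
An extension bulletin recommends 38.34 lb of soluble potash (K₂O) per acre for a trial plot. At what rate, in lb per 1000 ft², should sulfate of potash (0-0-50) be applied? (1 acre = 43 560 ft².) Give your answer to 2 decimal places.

Product per acre = 38.34 / 50% = 76.68 lb.
Convert to per 1000 ft²: 76.68 × 0.0229568 = 1.76033 lb.

1.76 lb of product per thousand sq ft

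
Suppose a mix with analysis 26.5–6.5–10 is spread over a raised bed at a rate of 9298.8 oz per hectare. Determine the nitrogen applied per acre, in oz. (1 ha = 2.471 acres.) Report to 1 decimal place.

997.2 oz N per acre

nitrogen per hectare = 9298.8 × 26.5% = 2464.18 oz.
Convert to per acre: 2464.18 × 0.404694 = 997.241 oz.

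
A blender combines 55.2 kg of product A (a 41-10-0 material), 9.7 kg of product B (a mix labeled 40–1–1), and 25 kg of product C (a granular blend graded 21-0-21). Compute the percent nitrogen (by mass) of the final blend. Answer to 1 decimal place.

35.3% N

Total mass = 55.2 + 9.7 + 25 = 89.9 kg.
N mass = 41%×55.2 + 40%×9.7 + 21%×25 = 31.762 kg.
% N = 31.762 / 89.9 = 35.3304%.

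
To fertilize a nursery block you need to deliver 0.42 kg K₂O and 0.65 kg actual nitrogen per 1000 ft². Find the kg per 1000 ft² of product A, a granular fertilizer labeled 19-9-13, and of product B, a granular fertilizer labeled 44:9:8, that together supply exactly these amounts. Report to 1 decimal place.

Per-1000 ft² balance (a = product A, b = product B):
K₂O: 0.13·a + 0.08·b = 0.42
N: 0.19·a + 0.44·b = 0.65
From row1: a = (0.42 − 0.08·b) / 0.13.
Into row2: 0.19·(0.42 − 0.08·b)/0.13 + 0.44·b = 0.65 → b = 0.111905, a = 3.1619.

3.2 kg product A, 0.1 kg product B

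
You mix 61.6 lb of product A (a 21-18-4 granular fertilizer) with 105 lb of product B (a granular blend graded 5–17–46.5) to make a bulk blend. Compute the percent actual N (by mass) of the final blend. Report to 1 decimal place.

Total mass = 61.6 + 105 = 166.6 lb.
N mass = 21%×61.6 + 5%×105 = 18.186 lb.
% N = 18.186 / 166.6 = 10.916%.

10.9% N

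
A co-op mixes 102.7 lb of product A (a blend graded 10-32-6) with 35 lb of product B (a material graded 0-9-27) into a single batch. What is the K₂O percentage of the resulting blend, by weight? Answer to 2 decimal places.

Total mass = 102.7 + 35 = 137.7 lb.
K₂O mass = 6%×102.7 + 27%×35 = 15.612 lb.
% K₂O = 15.612 / 137.7 = 11.3377%.

11.34% K₂O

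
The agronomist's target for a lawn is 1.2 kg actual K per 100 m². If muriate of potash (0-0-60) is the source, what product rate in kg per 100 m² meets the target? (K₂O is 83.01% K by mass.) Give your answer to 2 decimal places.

As K₂O: 1.2 / 0.8301 = 1.44561 kg per 100 m².
Product per 100 m² = 1.44561 / 60% = 2.40935 kg.

2.41 kg of product per hundred sq m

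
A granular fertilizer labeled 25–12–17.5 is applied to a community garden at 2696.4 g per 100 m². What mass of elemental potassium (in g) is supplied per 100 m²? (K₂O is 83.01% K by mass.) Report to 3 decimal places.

K₂O per 100 m² = 2696.4 × 17.5% = 471.87 g.
Elemental K = 471.87 × 0.8301 = 391.6993 g per 100 m².

391.699 g K per hundred sq m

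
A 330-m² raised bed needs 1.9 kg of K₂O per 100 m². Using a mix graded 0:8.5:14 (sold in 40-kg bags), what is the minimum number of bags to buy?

Product per 100 m² = 1.9 / 14% = 13.5714 kg.
Total product = 13.5714 × 330 / 100 = 44.7857 kg.
Bags = ⌈44.7857 / 40⌉ = 2.

2 bags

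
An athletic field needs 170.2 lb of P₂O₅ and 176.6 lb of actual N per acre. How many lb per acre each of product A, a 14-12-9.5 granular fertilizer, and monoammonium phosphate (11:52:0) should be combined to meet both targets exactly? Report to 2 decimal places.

1226.68 lb product A, 44.23 lb monoammonium phosphate

With a, b = lb per acre of product A and monoammonium phosphate:
P₂O₅: 0.12·a + 0.52·b = 170.2
N: 0.14·a + 0.11·b = 176.6
Eliminate b: (row1) − 0.52/0.11·(row2) → -0.541818·a = -664.636, so a = 1226.678.
Then b = (176.6 − 0.14·1226.678) / 0.11 = 44.2282.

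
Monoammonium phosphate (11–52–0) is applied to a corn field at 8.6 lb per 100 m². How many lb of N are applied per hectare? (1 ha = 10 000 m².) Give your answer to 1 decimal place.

94.6 lb N per hectare

nitrogen per 100 m² = 8.6 × 11% = 0.946 lb.
Convert to per hectare: 0.946 × 100 = 94.6 lb.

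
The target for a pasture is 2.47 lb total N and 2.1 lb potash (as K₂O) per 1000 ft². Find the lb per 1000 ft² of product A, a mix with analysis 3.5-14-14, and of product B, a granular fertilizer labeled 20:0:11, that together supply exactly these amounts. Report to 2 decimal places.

6.14 lb product A, 11.28 lb product B

With a, b = lb per 1000 ft² of product A and product B:
N: 0.035·a + 0.2·b = 2.47
K₂O: 0.14·a + 0.11·b = 2.1
Solving simultaneously: a = 6.14079, b = 11.2754.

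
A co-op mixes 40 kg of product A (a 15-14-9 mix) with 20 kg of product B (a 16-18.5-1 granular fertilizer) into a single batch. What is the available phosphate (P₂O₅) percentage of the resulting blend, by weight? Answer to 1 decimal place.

Total mass = 40 + 20 = 60 kg.
P₂O₅ mass = 14%×40 + 18.5%×20 = 9.3 kg.
% P₂O₅ = 9.3 / 60 = 15.5%.

15.5% P₂O₅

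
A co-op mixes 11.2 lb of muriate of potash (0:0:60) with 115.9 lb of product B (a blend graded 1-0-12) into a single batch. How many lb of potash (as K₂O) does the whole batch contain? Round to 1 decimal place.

K₂O mass = 60%×11.2 + 12%×115.9 = 20.628 lb.

20.6 lb K₂O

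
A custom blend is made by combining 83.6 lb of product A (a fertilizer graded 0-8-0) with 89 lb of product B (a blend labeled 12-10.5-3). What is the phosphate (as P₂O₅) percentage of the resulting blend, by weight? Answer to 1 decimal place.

Total mass = 83.6 + 89 = 172.6 lb.
P₂O₅ mass = 8%×83.6 + 10.5%×89 = 16.033 lb.
% P₂O₅ = 16.033 / 172.6 = 9.28911%.

9.3% P₂O₅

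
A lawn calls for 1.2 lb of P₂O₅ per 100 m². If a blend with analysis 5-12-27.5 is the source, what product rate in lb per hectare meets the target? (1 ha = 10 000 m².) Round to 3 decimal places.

1000.000 lb of product per hectare

Product per 100 m² = 1.2 / 12% = 10 lb.
Convert to per hectare: 10 × 100 = 1000 lb.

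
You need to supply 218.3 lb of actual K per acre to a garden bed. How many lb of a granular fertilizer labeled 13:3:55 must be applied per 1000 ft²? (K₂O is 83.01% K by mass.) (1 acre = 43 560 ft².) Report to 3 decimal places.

10.977 lb of product per thousand sq ft

As K₂O: 218.3 / 0.8301 = 262.98 lb per acre.
Product per acre = 262.98 / 55% = 478.146 lb.
Convert to per 1000 ft²: 478.146 × 0.0229568 = 10.9767 lb.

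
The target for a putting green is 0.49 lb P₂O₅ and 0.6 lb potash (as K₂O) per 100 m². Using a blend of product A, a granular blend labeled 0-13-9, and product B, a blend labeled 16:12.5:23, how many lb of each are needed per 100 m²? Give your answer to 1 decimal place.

2.0 lb product A, 1.8 lb product B

With a, b = lb per 100 m² of product A and product B:
P₂O₅: 0.13·a + 0.125·b = 0.49
K₂O: 0.09·a + 0.23·b = 0.6
Solving simultaneously: a = 2.02145, b = 1.81769.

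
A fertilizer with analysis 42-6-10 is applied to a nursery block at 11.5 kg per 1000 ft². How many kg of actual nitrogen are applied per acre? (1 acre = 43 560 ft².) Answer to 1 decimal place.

210.4 kg N per acre

nitrogen per 1000 ft² = 11.5 × 42% = 4.83 kg.
Convert to per acre: 4.83 × 43.56 = 210.395 kg.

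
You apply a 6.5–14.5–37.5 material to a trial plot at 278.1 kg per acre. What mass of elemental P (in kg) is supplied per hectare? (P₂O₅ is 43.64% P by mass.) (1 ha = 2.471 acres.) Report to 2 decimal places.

P₂O₅ per acre = 278.1 × 14.5% = 40.3245 kg.
Elemental P = 40.3245 × 0.4364 = 17.5976 kg per acre.
Convert to per hectare: 17.5976 × 2.471 = 43.4837 kg.

43.48 kg P per hectare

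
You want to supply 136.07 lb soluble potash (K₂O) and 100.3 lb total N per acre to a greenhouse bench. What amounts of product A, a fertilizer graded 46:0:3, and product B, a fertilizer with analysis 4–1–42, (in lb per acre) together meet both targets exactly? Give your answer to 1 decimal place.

191.1 lb product A, 310.3 lb product B

With a, b = lb per acre of product A and product B:
K₂O: 0.03·a + 0.42·b = 136.07
N: 0.46·a + 0.04·b = 100.3
Solving simultaneously: a = 191.058, b = 310.329.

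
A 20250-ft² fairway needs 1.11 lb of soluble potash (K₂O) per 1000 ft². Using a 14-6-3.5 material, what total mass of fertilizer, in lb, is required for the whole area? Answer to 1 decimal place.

Product per 1000 ft² = 1.11 / 3.5% = 31.7143 lb.
Total product = 31.7143 × 20250 / 1000 = 642.214 lb.

642.2 lb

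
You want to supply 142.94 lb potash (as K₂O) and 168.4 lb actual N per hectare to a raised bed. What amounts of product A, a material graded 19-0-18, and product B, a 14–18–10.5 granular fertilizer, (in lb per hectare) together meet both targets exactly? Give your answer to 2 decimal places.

443.73 lb product A, 600.65 lb product B

With a, b = lb per hectare of product A and product B:
K₂O: 0.18·a + 0.105·b = 142.94
N: 0.19·a + 0.14·b = 168.4
Eliminate a: (row1) − 0.18/0.19·(row2) → -0.0276316·b = -16.5968, so b = 600.648.
Back-substitute: a = (142.94 − 0.105·600.648) / 0.18 = 443.733.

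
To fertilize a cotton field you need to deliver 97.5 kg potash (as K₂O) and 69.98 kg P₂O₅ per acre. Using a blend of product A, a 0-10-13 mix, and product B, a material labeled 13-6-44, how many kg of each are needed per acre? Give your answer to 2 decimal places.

688.98 kg product A, 18.03 kg product B

With a, b = kg per acre of product A and product B:
K₂O: 0.13·a + 0.44·b = 97.5
P₂O₅: 0.1·a + 0.06·b = 69.98
Eliminate a: (row1) − 0.13/0.1·(row2) → 0.362·b = 6.526, so b = 18.0276.
Back-substitute: a = (97.5 − 0.44·18.0276) / 0.13 = 688.983.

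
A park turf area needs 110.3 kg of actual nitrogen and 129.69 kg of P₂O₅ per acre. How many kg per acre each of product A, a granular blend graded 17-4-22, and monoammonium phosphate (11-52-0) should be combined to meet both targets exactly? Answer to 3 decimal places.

512.977 kg product A, 209.944 kg monoammonium phosphate

With a, b = kg per acre of product A and monoammonium phosphate:
N: 0.17·a + 0.11·b = 110.3
P₂O₅: 0.04·a + 0.52·b = 129.69
Eliminate a: (row1) − 0.17/0.04·(row2) → -2.1·b = -440.882, so b = 209.94405.
Back-substitute: a = (110.3 − 0.11·209.94405) / 0.17 = 512.9774.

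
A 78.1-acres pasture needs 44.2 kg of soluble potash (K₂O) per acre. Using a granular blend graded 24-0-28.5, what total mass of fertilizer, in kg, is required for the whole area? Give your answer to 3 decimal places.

12112.351 kg

Product per acre = 44.2 / 28.5% = 155.088 kg.
Total product = 155.088 × 78.1 = 12112.3509 kg.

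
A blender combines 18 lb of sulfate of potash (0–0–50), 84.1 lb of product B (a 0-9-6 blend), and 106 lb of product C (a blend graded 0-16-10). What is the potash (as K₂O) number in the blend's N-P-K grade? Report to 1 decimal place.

Total mass = 18 + 84.1 + 106 = 208.1 lb.
K₂O mass = 50%×18 + 6%×84.1 + 10%×106 = 24.646 lb.
% K₂O = 24.646 / 208.1 = 11.8433%.

11.8% K₂O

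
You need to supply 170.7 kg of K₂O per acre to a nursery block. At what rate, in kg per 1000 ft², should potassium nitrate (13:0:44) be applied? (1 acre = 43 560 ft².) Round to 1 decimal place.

Product per acre = 170.7 / 44% = 387.955 kg.
Convert to per 1000 ft²: 387.955 × 0.0229568 = 8.90621 kg.

8.9 kg of product per thousand sq ft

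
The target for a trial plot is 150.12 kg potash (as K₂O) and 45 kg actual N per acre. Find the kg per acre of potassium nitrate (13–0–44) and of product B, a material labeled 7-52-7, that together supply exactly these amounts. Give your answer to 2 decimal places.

Let a = kg of potassium nitrate, b = kg of product B (per acre).
K₂O: 0.44·a + 0.07·b = 150.12
N: 0.13·a + 0.07·b = 45
Eliminate b: (row1) − 0.07/0.07·(row2) → 0.31·a = 105.12, so a = 339.097.
Then b = (45 − 0.13·339.097) / 0.07 = 13.106.

339.10 kg potassium nitrate, 13.11 kg product B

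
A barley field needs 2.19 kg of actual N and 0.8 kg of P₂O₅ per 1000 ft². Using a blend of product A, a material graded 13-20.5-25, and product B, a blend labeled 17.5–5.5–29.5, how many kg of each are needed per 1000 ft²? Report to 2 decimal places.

Let a = kg of product A, b = kg of product B (per 1000 ft²).
N: 0.13·a + 0.175·b = 2.19
P₂O₅: 0.205·a + 0.055·b = 0.8
From row1: a = (2.19 − 0.175·b) / 0.13.
Into row2: 0.205·(2.19 − 0.175·b)/0.13 + 0.055·b = 0.8 → b = 12.0087, a = 0.680592.

0.68 kg product A, 12.01 kg product B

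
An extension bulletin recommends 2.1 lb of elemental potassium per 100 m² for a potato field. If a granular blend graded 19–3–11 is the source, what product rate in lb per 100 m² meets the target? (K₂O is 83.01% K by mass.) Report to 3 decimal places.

22.998 lb of product per hundred sq m

As K₂O: 2.1 / 0.8301 = 2.52982 lb per 100 m².
Product per 100 m² = 2.52982 / 11% = 22.9983 lb.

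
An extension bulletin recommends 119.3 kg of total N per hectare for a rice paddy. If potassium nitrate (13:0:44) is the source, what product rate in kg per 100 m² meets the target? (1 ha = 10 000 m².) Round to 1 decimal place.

9.2 kg of product per hundred sq m

Product per hectare = 119.3 / 13% = 917.692 kg.
Convert to per 100 m²: 917.692 × 0.01 = 9.17692 kg.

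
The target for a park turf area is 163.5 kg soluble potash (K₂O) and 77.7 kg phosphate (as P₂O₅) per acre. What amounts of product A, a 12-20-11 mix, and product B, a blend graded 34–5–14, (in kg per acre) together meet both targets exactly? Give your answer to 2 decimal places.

120.13 kg product A, 1073.47 kg product B

Let a = kg of product A, b = kg of product B (per acre).
K₂O: 0.11·a + 0.14·b = 163.5
P₂O₅: 0.2·a + 0.05·b = 77.7
Eliminate a: (row1) − 0.11/0.2·(row2) → 0.1125·b = 120.765, so b = 1073.467.
Back-substitute: a = (163.5 − 0.14·1073.467) / 0.11 = 120.133.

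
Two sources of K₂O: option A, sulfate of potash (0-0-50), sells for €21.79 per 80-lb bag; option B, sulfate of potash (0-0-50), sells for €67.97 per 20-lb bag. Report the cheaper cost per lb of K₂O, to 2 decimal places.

option A: K₂O per bag = 80 × 50% = 40 lb; cost = 21.79 / 40 = €0.5447/lb K₂O.
option B: K₂O per bag = 20 × 50% = 10 lb; cost = 67.97 / 10 = €6.7970/lb K₂O.
option A is cheaper.

€0.54 per lb K₂O (option A)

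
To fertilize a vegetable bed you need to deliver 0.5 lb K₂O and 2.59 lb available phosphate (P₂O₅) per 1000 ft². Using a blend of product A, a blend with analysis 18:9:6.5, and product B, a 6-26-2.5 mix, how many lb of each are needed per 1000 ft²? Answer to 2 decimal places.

With a, b = lb per 1000 ft² of product A and product B:
K₂O: 0.065·a + 0.025·b = 0.5
P₂O₅: 0.09·a + 0.26·b = 2.59
Eliminate a: (row1) − 0.065/0.09·(row2) → -0.162778·b = -1.37056, so b = 8.4198.
Back-substitute: a = (0.5 − 0.025·8.4198) / 0.065 = 4.45392.

4.45 lb product A, 8.42 lb product B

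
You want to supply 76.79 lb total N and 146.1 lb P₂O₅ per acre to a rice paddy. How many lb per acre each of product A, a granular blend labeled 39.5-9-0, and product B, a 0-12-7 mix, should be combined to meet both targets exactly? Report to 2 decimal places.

194.41 lb product A, 1071.70 lb product B

Per-acre balance (a = product A, b = product B):
N: 0.395·a + 0·b = 76.79
P₂O₅: 0.09·a + 0.12·b = 146.1
Eliminate b: (row1) − 0/0.12·(row2) → 0.395·a = 76.79, so a = 194.405.
Then b = (146.1 − 0.09·194.405) / 0.12 = 1071.696.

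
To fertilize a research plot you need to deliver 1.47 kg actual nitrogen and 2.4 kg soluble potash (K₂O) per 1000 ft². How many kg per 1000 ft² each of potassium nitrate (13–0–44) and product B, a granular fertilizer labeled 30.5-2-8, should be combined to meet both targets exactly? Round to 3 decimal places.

4.963 kg potassium nitrate, 2.704 kg product B

Let a = kg of potassium nitrate, b = kg of product B (per 1000 ft²).
N: 0.13·a + 0.305·b = 1.47
K₂O: 0.44·a + 0.08·b = 2.4
Solving simultaneously: a = 4.96284, b = 2.70436.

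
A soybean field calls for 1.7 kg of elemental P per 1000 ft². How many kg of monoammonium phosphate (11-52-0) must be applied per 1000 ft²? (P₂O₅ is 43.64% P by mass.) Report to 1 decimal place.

As P₂O₅: 1.7 / 0.4364 = 3.89551 kg per 1000 ft².
Product per 1000 ft² = 3.89551 / 52% = 7.49136 kg.

7.5 kg of product per thousand sq ft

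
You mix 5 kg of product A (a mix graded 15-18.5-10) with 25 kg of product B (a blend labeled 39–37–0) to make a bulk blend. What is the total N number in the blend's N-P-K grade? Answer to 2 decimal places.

Total mass = 5 + 25 = 30 kg.
N mass = 15%×5 + 39%×25 = 10.5 kg.
% N = 10.5 / 30 = 35%.

35.00% N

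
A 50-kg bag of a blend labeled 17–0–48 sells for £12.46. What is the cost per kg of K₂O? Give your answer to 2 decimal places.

£0.52 per kg K₂O

K₂O in bag = 50 × 48% = 24 kg.
Cost per kg K₂O = £12.46 / 24 = £0.5192.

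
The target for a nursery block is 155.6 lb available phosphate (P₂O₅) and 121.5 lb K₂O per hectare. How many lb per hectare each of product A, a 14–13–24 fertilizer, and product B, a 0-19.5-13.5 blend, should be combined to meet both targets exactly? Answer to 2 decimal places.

Let a = lb of product A, b = lb of product B (per hectare).
P₂O₅: 0.13·a + 0.195·b = 155.6
K₂O: 0.24·a + 0.135·b = 121.5
From row1: a = (155.6 − 0.195·b) / 0.13.
Into row2: 0.24·(155.6 − 0.195·b)/0.13 + 0.135·b = 121.5 → b = 736.718, a = 91.8462.

91.85 lb product A, 736.72 lb product B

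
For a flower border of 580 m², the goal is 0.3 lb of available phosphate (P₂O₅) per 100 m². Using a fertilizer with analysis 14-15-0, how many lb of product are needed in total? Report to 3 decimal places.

Product per 100 m² = 0.3 / 15% = 2 lb.
Total product = 2 × 580 / 100 = 11.6 lb.

11.600 lb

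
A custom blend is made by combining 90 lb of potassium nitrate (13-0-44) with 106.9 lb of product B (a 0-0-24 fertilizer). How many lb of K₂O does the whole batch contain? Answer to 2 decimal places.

K₂O mass = 44%×90 + 24%×106.9 = 65.256 lb.

65.26 lb K₂O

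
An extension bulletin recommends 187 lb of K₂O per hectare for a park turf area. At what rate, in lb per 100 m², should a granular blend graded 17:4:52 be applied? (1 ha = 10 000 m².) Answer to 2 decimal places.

Product per hectare = 187 / 52% = 359.615 lb.
Convert to per 100 m²: 359.615 × 0.01 = 3.59615 lb.

3.60 lb of product per hundred sq m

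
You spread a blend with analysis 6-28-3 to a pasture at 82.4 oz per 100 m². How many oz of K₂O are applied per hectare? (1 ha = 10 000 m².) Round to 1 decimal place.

K₂O per 100 m² = 82.4 × 3% = 2.472 oz.
Convert to per hectare: 2.472 × 100 = 247.2 oz.

247.2 oz K₂O per hectare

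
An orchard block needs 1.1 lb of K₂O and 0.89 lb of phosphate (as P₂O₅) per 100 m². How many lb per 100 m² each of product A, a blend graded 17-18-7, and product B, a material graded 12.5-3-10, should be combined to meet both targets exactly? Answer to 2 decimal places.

3.52 lb product A, 8.53 lb product B

Per-100 m² balance (a = product A, b = product B):
K₂O: 0.07·a + 0.1·b = 1.1
P₂O₅: 0.18·a + 0.03·b = 0.89
Solving simultaneously: a = 3.52201, b = 8.53459.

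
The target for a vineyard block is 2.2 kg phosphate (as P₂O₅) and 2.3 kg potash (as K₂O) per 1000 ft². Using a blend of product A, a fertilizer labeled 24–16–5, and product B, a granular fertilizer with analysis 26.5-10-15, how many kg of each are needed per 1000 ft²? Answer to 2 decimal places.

Let a = kg of product A, b = kg of product B (per 1000 ft²).
P₂O₅: 0.16·a + 0.1·b = 2.2
K₂O: 0.05·a + 0.15·b = 2.3
Eliminate b: (row1) − 0.1/0.15·(row2) → 0.126667·a = 0.666667, so a = 5.26316.
Then b = (2.3 − 0.05·5.26316) / 0.15 = 13.5789.

5.26 kg product A, 13.58 kg product B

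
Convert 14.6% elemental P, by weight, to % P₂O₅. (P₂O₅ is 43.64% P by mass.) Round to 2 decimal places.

%P₂O₅ = 14.6 / 0.4364 = 33.4555%.

33.46% P₂O₅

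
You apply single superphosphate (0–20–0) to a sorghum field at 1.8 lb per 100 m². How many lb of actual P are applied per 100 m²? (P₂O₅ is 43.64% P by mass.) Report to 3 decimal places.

0.157 lb P per hundred sq m

P₂O₅ per 100 m² = 1.8 × 20% = 0.36 lb.
Elemental P = 0.36 × 0.4364 = 0.157104 lb per 100 m².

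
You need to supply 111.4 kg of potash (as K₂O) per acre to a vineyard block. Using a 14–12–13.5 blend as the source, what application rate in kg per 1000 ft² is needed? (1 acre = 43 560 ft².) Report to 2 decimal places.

Product per acre = 111.4 / 13.5% = 825.185 kg.
Convert to per 1000 ft²: 825.185 × 0.0229568 = 18.9436 kg.

18.94 kg of product per thousand sq ft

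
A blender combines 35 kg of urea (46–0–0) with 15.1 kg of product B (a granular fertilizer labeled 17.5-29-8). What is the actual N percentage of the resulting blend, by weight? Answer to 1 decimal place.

37.4% N

Total mass = 35 + 15.1 = 50.1 kg.
N mass = 46%×35 + 17.5%×15.1 = 18.7425 kg.
% N = 18.7425 / 50.1 = 37.4102%.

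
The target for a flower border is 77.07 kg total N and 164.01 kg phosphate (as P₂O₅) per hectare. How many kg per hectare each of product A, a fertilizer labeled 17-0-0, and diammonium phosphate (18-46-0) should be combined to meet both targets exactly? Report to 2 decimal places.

75.84 kg product A, 356.54 kg diammonium phosphate

Per-hectare balance (a = product A, b = diammonium phosphate):
N: 0.17·a + 0.18·b = 77.07
P₂O₅: 0·a + 0.46·b = 164.01
Solving simultaneously: a = 75.8363, b = 356.543.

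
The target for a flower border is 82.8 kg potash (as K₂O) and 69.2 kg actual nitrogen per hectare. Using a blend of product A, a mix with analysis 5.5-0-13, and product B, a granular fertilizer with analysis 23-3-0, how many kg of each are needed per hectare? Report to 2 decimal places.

636.92 kg product A, 148.56 kg product B

Per-hectare balance (a = product A, b = product B):
K₂O: 0.13·a + 0·b = 82.8
N: 0.055·a + 0.23·b = 69.2
Eliminate b: (row1) − 0/0.23·(row2) → 0.13·a = 82.8, so a = 636.923.
Then b = (69.2 − 0.055·636.923) / 0.23 = 148.562.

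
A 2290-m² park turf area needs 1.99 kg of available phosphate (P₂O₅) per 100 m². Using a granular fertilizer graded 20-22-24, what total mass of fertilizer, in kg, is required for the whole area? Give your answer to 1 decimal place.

Product per 100 m² = 1.99 / 22% = 9.04545 kg.
Total product = 9.04545 × 2290 / 100 = 207.141 kg.

207.1 kg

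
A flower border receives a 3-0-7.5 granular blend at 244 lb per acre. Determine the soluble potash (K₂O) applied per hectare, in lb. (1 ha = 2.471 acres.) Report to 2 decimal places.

K₂O per acre = 244 × 7.5% = 18.3 lb.
Convert to per hectare: 18.3 × 2.471 = 45.2193 lb.

45.22 lb K₂O per hectare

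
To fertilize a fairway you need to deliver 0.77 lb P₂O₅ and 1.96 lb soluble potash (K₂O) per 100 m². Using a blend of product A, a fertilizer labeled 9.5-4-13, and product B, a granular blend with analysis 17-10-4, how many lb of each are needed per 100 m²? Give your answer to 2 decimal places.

14.49 lb product A, 1.90 lb product B

Per-100 m² balance (a = product A, b = product B):
P₂O₅: 0.04·a + 0.1·b = 0.77
K₂O: 0.13·a + 0.04·b = 1.96
Eliminate b: (row1) − 0.1/0.04·(row2) → -0.285·a = -4.13, so a = 14.4912.
Then b = (1.96 − 0.13·14.4912) / 0.04 = 1.90351.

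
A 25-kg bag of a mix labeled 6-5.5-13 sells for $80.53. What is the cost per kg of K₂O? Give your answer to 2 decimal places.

$24.78 per kg K₂O

K₂O in bag = 25 × 13% = 3.25 kg.
Cost per kg K₂O = $80.53 / 3.25 = $24.7785.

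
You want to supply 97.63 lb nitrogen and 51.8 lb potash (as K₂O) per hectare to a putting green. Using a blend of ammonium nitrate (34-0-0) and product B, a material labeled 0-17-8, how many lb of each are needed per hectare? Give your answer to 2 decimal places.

Let a = lb of ammonium nitrate, b = lb of product B (per hectare).
N: 0.34·a + 0·b = 97.63
K₂O: 0·a + 0.08·b = 51.8
Solving simultaneously: a = 287.147, b = 647.5.

287.15 lb ammonium nitrate, 647.50 lb product B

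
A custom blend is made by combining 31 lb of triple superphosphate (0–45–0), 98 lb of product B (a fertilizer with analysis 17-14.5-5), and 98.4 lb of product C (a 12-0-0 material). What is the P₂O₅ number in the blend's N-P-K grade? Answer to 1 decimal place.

12.4% P₂O₅

Total mass = 31 + 98 + 98.4 = 227.4 lb.
P₂O₅ mass = 45%×31 + 14.5%×98 + 0%×98.4 = 28.16 lb.
% P₂O₅ = 28.16 / 227.4 = 12.3835%.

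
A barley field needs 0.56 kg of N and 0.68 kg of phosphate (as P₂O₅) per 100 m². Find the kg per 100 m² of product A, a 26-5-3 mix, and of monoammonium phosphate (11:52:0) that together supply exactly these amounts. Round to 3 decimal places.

With a, b = kg per 100 m² of product A and monoammonium phosphate:
N: 0.26·a + 0.11·b = 0.56
P₂O₅: 0.05·a + 0.52·b = 0.68
From row1: a = (0.56 − 0.11·b) / 0.26.
Into row2: 0.05·(0.56 − 0.11·b)/0.26 + 0.52·b = 0.68 → b = 1.14726, a = 1.66847.

1.668 kg product A, 1.147 kg monoammonium phosphate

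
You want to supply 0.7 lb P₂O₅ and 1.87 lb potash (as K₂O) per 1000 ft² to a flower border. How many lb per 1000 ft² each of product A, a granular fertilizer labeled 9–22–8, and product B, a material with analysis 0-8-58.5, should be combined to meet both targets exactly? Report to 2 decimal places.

Let a = lb of product A, b = lb of product B (per 1000 ft²).
P₂O₅: 0.22·a + 0.08·b = 0.7
K₂O: 0.08·a + 0.585·b = 1.87
Eliminate a: (row1) − 0.22/0.08·(row2) → -1.52875·b = -4.4425, so b = 2.90597.
Back-substitute: a = (0.7 − 0.08·2.90597) / 0.22 = 2.1251.

2.13 lb product A, 2.91 lb product B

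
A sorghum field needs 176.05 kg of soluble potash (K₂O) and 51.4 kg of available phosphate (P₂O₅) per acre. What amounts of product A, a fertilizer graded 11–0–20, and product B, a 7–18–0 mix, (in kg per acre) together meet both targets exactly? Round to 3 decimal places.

880.250 kg product A, 285.556 kg product B

Let a = kg of product A, b = kg of product B (per acre).
K₂O: 0.2·a + 0·b = 176.05
P₂O₅: 0·a + 0.18·b = 51.4
Solving simultaneously: a = 880.25, b = 285.5556.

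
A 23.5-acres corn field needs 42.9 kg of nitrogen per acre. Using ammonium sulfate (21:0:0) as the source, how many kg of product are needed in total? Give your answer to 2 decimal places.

Product per acre = 42.9 / 21% = 204.286 kg.
Total product = 204.286 × 23.5 = 4800.714 kg.

4800.71 kg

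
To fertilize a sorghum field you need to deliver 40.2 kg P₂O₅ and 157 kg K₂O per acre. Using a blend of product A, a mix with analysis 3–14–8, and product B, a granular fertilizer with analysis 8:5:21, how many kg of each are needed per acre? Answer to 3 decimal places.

Per-acre balance (a = product A, b = product B):
P₂O₅: 0.14·a + 0.05·b = 40.2
K₂O: 0.08·a + 0.21·b = 157
Eliminate a: (row1) − 0.14/0.08·(row2) → -0.3175·b = -234.55, so b = 738.7402.
Back-substitute: a = (40.2 − 0.05·738.7402) / 0.14 = 23.3071.

23.307 kg product A, 738.740 kg product B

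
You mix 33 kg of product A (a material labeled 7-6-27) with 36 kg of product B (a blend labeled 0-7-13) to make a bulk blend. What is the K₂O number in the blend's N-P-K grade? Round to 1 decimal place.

Total mass = 33 + 36 = 69 kg.
K₂O mass = 27%×33 + 13%×36 = 13.59 kg.
% K₂O = 13.59 / 69 = 19.6957%.

19.7% K₂O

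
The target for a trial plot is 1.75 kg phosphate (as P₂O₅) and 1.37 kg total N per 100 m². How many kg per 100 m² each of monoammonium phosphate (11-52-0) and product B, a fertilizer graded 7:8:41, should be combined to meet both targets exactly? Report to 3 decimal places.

0.467 kg monoammonium phosphate, 18.837 kg product B

Let a = kg of monoammonium phosphate, b = kg of product B (per 100 m²).
P₂O₅: 0.52·a + 0.08·b = 1.75
N: 0.11·a + 0.07·b = 1.37
Eliminate b: (row1) − 0.08/0.07·(row2) → 0.394286·a = 0.184286, so a = 0.467391.
Then b = (1.37 − 0.11·0.467391) / 0.07 = 18.83696.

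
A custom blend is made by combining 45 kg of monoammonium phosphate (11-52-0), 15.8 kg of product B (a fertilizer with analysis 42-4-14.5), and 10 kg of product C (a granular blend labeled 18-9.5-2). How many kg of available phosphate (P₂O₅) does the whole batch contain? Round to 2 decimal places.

P₂O₅ mass = 52%×45 + 4%×15.8 + 9.5%×10 = 24.982 kg.

24.98 kg P₂O₅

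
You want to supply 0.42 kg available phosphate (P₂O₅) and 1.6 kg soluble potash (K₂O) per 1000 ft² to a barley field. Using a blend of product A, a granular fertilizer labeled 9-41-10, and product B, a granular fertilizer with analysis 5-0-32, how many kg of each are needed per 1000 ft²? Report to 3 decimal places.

1.024 kg product A, 4.680 kg product B

Per-1000 ft² balance (a = product A, b = product B):
P₂O₅: 0.41·a + 0·b = 0.42
K₂O: 0.1·a + 0.32·b = 1.6
Solving simultaneously: a = 1.02439, b = 4.67988.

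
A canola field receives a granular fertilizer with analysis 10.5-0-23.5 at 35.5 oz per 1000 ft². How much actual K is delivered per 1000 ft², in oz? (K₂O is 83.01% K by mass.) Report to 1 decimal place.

6.9 oz K per thousand sq ft

K₂O per 1000 ft² = 35.5 × 23.5% = 8.3425 oz.
Elemental K = 8.3425 × 0.8301 = 6.92511 oz per 1000 ft².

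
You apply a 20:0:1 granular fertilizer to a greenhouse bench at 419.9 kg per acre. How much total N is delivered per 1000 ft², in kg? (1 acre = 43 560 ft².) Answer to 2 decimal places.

nitrogen per acre = 419.9 × 20% = 83.98 kg.
Convert to per 1000 ft²: 83.98 × 0.0229568 = 1.92792 kg.

1.93 kg N per thousand sq ft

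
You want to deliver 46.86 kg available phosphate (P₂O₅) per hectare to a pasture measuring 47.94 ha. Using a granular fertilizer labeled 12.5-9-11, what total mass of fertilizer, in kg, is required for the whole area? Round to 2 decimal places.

24960.76 kg

Product per hectare = 46.86 / 9% = 520.667 kg.
Total product = 520.667 × 47.94 = 24960.76 kg.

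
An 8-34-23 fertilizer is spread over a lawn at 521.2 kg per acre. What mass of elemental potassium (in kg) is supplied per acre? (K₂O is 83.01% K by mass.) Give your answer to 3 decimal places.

K₂O per acre = 521.2 × 23% = 119.876 kg.
Elemental K = 119.876 × 0.8301 = 99.5091 kg per acre.

99.509 kg K per acre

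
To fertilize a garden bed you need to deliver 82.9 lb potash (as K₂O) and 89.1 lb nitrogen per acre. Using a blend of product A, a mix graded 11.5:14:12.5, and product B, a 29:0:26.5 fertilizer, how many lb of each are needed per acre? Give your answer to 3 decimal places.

74.372 lb product A, 277.749 lb product B

Per-acre balance (a = product A, b = product B):
K₂O: 0.125·a + 0.265·b = 82.9
N: 0.115·a + 0.29·b = 89.1
From row1: a = (82.9 − 0.265·b) / 0.125.
Into row2: 0.115·(82.9 − 0.265·b)/0.125 + 0.29·b = 89.1 → b = 277.7489, a = 74.3723.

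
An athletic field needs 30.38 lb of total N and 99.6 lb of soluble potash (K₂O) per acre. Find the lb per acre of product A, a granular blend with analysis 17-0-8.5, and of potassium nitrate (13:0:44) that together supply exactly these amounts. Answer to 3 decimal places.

Let a = lb of product A, b = lb of potassium nitrate (per acre).
N: 0.17·a + 0.13·b = 30.38
K₂O: 0.085·a + 0.44·b = 99.6
Eliminate a: (row1) − 0.17/0.085·(row2) → -0.75·b = -168.82, so b = 225.0933.
Back-substitute: a = (30.38 − 0.13·225.0933) / 0.17 = 6.57569.

6.576 lb product A, 225.093 lb potassium nitrate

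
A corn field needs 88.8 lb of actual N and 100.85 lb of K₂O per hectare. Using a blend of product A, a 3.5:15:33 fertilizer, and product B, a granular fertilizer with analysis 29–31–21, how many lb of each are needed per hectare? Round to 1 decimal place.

120.0 lb product A, 291.7 lb product B

With a, b = lb per hectare of product A and product B:
N: 0.035·a + 0.29·b = 88.8
K₂O: 0.33·a + 0.21·b = 100.85
Eliminate a: (row1) − 0.035/0.33·(row2) → 0.267727·b = 78.1038, so b = 291.729.
Back-substitute: a = (88.8 − 0.29·291.729) / 0.035 = 119.96.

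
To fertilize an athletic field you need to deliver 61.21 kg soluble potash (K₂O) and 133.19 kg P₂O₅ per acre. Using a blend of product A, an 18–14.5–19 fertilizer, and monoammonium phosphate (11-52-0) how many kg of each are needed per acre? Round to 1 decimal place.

322.2 kg product A, 166.3 kg monoammonium phosphate

With a, b = kg per acre of product A and monoammonium phosphate:
K₂O: 0.19·a + 0·b = 61.21
P₂O₅: 0.145·a + 0.52·b = 133.19
From row1: a = (61.21 − 0·b) / 0.19.
Into row2: 0.145·(61.21 − 0·b)/0.19 + 0.52·b = 133.19 → b = 166.302, a = 322.158.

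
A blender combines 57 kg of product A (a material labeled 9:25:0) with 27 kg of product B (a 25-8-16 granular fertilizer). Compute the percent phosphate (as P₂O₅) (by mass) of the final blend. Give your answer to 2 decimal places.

Total mass = 57 + 27 = 84 kg.
P₂O₅ mass = 25%×57 + 8%×27 = 16.41 kg.
% P₂O₅ = 16.41 / 84 = 19.5357%.

19.54% P₂O₅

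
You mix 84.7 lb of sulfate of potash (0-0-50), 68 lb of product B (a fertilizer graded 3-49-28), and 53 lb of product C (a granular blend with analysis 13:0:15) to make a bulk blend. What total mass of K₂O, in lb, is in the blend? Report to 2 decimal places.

K₂O mass = 50%×84.7 + 28%×68 + 15%×53 = 69.34 lb.

69.34 lb K₂O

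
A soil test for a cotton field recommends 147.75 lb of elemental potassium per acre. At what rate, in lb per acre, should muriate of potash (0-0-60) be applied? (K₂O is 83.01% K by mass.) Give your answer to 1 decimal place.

296.7 lb of product per acre

As K₂O: 147.75 / 0.8301 = 177.991 lb per acre.
Product per acre = 177.991 / 60% = 296.651 lb.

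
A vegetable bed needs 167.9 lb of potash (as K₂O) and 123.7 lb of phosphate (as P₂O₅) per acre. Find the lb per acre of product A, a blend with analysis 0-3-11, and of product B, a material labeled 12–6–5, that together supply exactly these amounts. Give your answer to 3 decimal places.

Let a = lb of product A, b = lb of product B (per acre).
K₂O: 0.11·a + 0.05·b = 167.9
P₂O₅: 0.03·a + 0.06·b = 123.7
Eliminate a: (row1) − 0.11/0.03·(row2) → -0.17·b = -285.667, so b = 1680.3922.
Back-substitute: a = (167.9 − 0.05·1680.3922) / 0.11 = 762.54902.

762.549 lb product A, 1680.392 lb product B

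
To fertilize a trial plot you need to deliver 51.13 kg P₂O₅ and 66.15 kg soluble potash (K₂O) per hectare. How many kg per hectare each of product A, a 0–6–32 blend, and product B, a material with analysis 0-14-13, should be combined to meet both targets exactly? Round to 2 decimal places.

With a, b = kg per hectare of product A and product B:
P₂O₅: 0.06·a + 0.14·b = 51.13
K₂O: 0.32·a + 0.13·b = 66.15
Eliminate a: (row1) − 0.06/0.32·(row2) → 0.115625·b = 38.7269, so b = 334.935.
Back-substitute: a = (51.13 − 0.14·334.935) / 0.06 = 70.6514.

70.65 kg product A, 334.94 kg product B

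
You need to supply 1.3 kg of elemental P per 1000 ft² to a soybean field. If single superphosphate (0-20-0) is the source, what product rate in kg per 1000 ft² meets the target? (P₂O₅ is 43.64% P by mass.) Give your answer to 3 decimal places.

As P₂O₅: 1.3 / 0.4364 = 2.97892 kg per 1000 ft².
Product per 1000 ft² = 2.97892 / 20% = 14.8946 kg.

14.895 kg of product per thousand sq ft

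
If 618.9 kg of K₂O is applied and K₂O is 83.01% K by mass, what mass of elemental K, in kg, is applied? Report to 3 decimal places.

K = 618.9 × 0.8301 = 513.7489 kg.

513.749 kg K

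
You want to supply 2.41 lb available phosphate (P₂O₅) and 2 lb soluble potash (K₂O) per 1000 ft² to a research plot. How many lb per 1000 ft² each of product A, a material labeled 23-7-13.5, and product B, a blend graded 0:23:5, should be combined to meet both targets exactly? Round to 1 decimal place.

Per-1000 ft² balance (a = product A, b = product B):
P₂O₅: 0.07·a + 0.23·b = 2.41
K₂O: 0.135·a + 0.05·b = 2
Solving simultaneously: a = 12.323, b = 6.72777.

12.3 lb product A, 6.7 lb product B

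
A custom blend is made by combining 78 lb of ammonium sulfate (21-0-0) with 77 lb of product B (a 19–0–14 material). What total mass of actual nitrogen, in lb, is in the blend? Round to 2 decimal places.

N mass = 21%×78 + 19%×77 = 31.01 lb.

31.01 lb N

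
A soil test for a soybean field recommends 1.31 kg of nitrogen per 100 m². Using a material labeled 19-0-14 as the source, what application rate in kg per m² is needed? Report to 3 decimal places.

0.069 kg of product per sq m

Product per 100 m² = 1.31 / 19% = 6.89474 kg.
Convert to per m²: 6.89474 × 0.01 = 0.0689474 kg.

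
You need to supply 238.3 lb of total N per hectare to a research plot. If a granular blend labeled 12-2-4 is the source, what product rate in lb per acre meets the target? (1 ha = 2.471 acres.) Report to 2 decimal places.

803.66 lb of product per acre

Product per hectare = 238.3 / 12% = 1985.83 lb.
Convert to per acre: 1985.83 × 0.404694 = 803.656 lb.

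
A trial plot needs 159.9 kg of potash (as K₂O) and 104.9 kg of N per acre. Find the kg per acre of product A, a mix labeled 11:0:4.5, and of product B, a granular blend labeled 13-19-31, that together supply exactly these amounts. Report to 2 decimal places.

Per-acre balance (a = product A, b = product B):
K₂O: 0.045·a + 0.31·b = 159.9
N: 0.11·a + 0.13·b = 104.9
From row1: a = (159.9 − 0.31·b) / 0.045.
Into row2: 0.11·(159.9 − 0.31·b)/0.045 + 0.13·b = 104.9 → b = 455.522, a = 415.292.

415.29 kg product A, 455.52 kg product B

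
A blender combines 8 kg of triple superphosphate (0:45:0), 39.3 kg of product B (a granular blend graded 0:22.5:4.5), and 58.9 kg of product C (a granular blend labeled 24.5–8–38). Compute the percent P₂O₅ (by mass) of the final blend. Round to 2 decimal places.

16.15% P₂O₅

Total mass = 8 + 39.3 + 58.9 = 106.2 kg.
P₂O₅ mass = 45%×8 + 22.5%×39.3 + 8%×58.9 = 17.1545 kg.
% P₂O₅ = 17.1545 / 106.2 = 16.153%.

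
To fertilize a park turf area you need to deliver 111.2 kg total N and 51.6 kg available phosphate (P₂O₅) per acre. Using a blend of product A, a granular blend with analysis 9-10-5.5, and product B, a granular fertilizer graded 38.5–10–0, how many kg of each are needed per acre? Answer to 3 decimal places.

296.475 kg product A, 219.525 kg product B

With a, b = kg per acre of product A and product B:
N: 0.09·a + 0.385·b = 111.2
P₂O₅: 0.1·a + 0.1·b = 51.6
Eliminate a: (row1) − 0.09/0.1·(row2) → 0.295·b = 64.76, so b = 219.5254.
Back-substitute: a = (111.2 − 0.385·219.5254) / 0.09 = 296.4746.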